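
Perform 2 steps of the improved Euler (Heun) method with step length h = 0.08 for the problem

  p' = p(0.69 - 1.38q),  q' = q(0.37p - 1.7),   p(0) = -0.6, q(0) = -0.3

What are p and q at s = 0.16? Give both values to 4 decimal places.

Heun on (p,q): k1 = f(s_n, state_n); k2 = f(s_n + h, state_n + h·k1); state_{n+1} = state_n + (h/2)·(k1 + k2).
0.000000: (-0.600000, -0.300000)
  k1 = (-0.662400, 0.576600)
  predictor → (-0.652992, -0.253872)
  k2 = (-0.679336, 0.492920)
  → (-0.653669, -0.257219)
0.080000: (-0.653669, -0.257219)
  k1 = (-0.683060, 0.499483)
  predictor → (-0.708314, -0.217261)
  k2 = (-0.701103, 0.426282)
  → (-0.709036, -0.220189)
(p(0.16), q(0.16)) ≈ (-0.7090, -0.2202)

-0.7090, -0.2202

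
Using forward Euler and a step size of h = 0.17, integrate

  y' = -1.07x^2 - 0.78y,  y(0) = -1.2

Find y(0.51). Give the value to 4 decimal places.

Euler: y_{n+1} = y_n + h·f(x_n, y_n).
x=0.000000, y=-1.200000: f=0.936000 → y ← -1.200000 + 0.17·0.936000 = -1.040880
x=0.170000, y=-1.040880: f=0.780963 → y ← -1.040880 + 0.17·0.780963 = -0.908116
x=0.340000, y=-0.908116: f=0.584639 → y ← -0.908116 + 0.17·0.584639 = -0.808728
y(0.51) ≈ -0.8087

-0.8087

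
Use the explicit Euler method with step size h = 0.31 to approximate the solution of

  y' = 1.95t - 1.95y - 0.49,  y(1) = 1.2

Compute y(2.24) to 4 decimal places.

1.4995

Euler: y_{n+1} = y_n + h·f(t_n, y_n).
t=1.000000, y=1.200000: f=-0.880000 → y ← 1.200000 + 0.31·(-0.880000) = 0.927200
t=1.310000, y=0.927200: f=0.256460 → y ← 0.927200 + 0.31·0.256460 = 1.006703
t=1.620000, y=1.006703: f=0.705930 → y ← 1.006703 + 0.31·0.705930 = 1.225541
t=1.930000, y=1.225541: f=0.883695 → y ← 1.225541 + 0.31·0.883695 = 1.499486
y(2.24) ≈ 1.4995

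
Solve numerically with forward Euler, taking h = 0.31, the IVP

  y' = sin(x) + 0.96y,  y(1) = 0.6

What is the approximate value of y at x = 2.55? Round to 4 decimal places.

Euler: y_{n+1} = y_n + h·f(x_n, y_n).
x=1.000000, y=0.600000: f=1.417471 → y ← 0.600000 + 0.31·1.417471 = 1.039416
x=1.310000, y=1.039416: f=1.964024 → y ← 1.039416 + 0.31·1.964024 = 1.648264
x=1.620000, y=1.648264: f=2.581123 → y ← 1.648264 + 0.31·2.581123 = 2.448412
x=1.930000, y=2.448412: f=3.286652 → y ← 2.448412 + 0.31·3.286652 = 3.467274
x=2.240000, y=3.467274: f=4.112899 → y ← 3.467274 + 0.31·4.112899 = 4.742272
y(2.55) ≈ 4.7423

4.7423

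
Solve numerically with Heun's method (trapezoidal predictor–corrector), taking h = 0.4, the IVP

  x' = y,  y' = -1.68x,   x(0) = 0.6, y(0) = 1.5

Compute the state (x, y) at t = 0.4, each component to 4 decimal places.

Heun on (x,y): k1 = f(t_n, state_n); k2 = f(t_n + h, state_n + h·k1); state_{n+1} = state_n + (h/2)·(k1 + k2).
0.000000: (0.600000, 1.500000)
  k1 = (1.500000, -1.008000)
  predictor → (1.200000, 1.096800)
  k2 = (1.096800, -2.016000)
  → (1.119360, 0.895200)
(x(0.4), y(0.4)) ≈ (1.1194, 0.8952)

1.1194, 0.8952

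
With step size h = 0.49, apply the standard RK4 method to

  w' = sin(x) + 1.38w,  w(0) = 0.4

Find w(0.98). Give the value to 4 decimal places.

2.2870

RK4: k1 = f(x_n, w_n); k2 = f(x_n + h/2, w_n + (h/2)·k1); k3 = f(x_n + h/2, w_n + (h/2)·k2); k4 = f(x_n + h, w_n + h·k3); w_{n+1} = w_n + (h/6)·(k1 + 2k2 + 2k3 + k4).
x=0.000000, w=0.400000:
  k1 = f(0.000000, 0.400000) = 0.552000
  k2 = f(0.245000, 0.535240) = 0.981188
  k3 = f(0.245000, 0.640391) = 1.126296
  k4 = f(0.490000, 0.951885) = 1.784227
  w ← 0.400000 + (0.49/6)·(k1 + 2k2 + 2k3 + k4) = 0.935014
x=0.490000, w=0.935014:
  k1 = f(0.490000, 0.935014) = 1.760945
  k2 = f(0.735000, 1.366446) = 2.556282
  k3 = f(0.735000, 1.561303) = 2.825186
  k4 = f(0.980000, 2.319355) = 4.031208
  w ← 0.935014 + (0.49/6)·(k1 + 2k2 + 2k3 + k4) = 2.287013
w(0.98) ≈ 2.2870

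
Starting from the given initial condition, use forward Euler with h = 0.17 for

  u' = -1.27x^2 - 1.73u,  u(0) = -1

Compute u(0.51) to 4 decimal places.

Euler: u_{n+1} = u_n + h·f(x_n, u_n).
x=0.000000, u=-1.000000: f=1.730000 → u ← -1.000000 + 0.17·1.730000 = -0.705900
x=0.170000, u=-0.705900: f=1.184504 → u ← -0.705900 + 0.17·1.184504 = -0.504534
x=0.340000, u=-0.504534: f=0.726032 → u ← -0.504534 + 0.17·0.726032 = -0.381109
u(0.51) ≈ -0.3811

-0.3811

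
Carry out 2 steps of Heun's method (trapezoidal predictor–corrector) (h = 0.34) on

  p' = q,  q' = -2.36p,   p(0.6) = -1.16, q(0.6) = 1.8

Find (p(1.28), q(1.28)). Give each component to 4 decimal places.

Heun on (p,q): k1 = f(t_n, state_n); k2 = f(t_n + h, state_n + h·k1); state_{n+1} = state_n + (h/2)·(k1 + k2).
0.600000: (-1.160000, 1.800000)
  k1 = (1.800000, 2.737600)
  predictor → (-0.548000, 2.730784)
  k2 = (2.730784, 1.293280)
  → (-0.389767, 2.485250)
0.940000: (-0.389767, 2.485250)
  k1 = (2.485250, 0.919849)
  predictor → (0.455218, 2.797998)
  k2 = (2.797998, -1.074315)
  → (0.508385, 2.458990)
(p(1.28), q(1.28)) ≈ (0.5084, 2.4590)

0.5084, 2.4590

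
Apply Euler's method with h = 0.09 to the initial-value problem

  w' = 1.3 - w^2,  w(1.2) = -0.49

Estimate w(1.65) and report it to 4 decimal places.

Euler: w_{n+1} = w_n + h·f(x_n, w_n).
x=1.200000, w=-0.490000: f=1.059900 → w ← -0.490000 + 0.09·1.059900 = -0.394609
x=1.290000, w=-0.394609: f=1.144284 → w ← -0.394609 + 0.09·1.144284 = -0.291623
x=1.380000, w=-0.291623: f=1.214956 → w ← -0.291623 + 0.09·1.214956 = -0.182277
x=1.470000, w=-0.182277: f=1.266775 → w ← -0.182277 + 0.09·1.266775 = -0.068268
x=1.560000, w=-0.068268: f=1.295340 → w ← -0.068268 + 0.09·1.295340 = 0.048313
w(1.65) ≈ 0.0483

0.0483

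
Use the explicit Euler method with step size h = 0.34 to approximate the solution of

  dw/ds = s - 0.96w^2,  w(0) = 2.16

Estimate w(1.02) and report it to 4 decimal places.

Euler: w_{n+1} = w_n + h·f(s_n, w_n).
s=0.000000, w=2.160000: f=-4.478976 → w ← 2.160000 + 0.34·(-4.478976) = 0.637148
s=0.340000, w=0.637148: f=-0.049719 → w ← 0.637148 + 0.34·(-0.049719) = 0.620244
s=0.680000, w=0.620244: f=0.310686 → w ← 0.620244 + 0.34·0.310686 = 0.725877
w(1.02) ≈ 0.7259

0.7259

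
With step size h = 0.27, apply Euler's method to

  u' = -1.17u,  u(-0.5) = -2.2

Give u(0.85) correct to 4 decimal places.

-0.3296

Euler: u_{n+1} = u_n + h·f(x_n, u_n).
x=-0.500000, u=-2.200000: f=2.574000 → u ← -2.200000 + 0.27·2.574000 = -1.505020
x=-0.230000, u=-1.505020: f=1.760873 → u ← -1.505020 + 0.27·1.760873 = -1.029584
x=0.040000, u=-1.029584: f=1.204613 → u ← -1.029584 + 0.27·1.204613 = -0.704339
x=0.310000, u=-0.704339: f=0.824076 → u ← -0.704339 + 0.27·0.824076 = -0.481838
x=0.580000, u=-0.481838: f=0.563750 → u ← -0.481838 + 0.27·0.563750 = -0.329625
u(0.85) ≈ -0.3296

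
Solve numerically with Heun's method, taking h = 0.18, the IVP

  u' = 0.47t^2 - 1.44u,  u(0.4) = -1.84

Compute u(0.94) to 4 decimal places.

Heun: k1 = f(t_n, u_n); k2 = f(t_n + h, u_n + h·k1); u_{n+1} = u_n + (h/2)·(k1 + k2).
t=0.400000, u=-1.840000:
  k1 = f(0.400000, -1.840000) = 2.724800
  k2 = f(0.580000, -1.349536) = 2.101440
  u ← -1.840000 + (0.18/2)·(2.724800 + 2.101440) = -1.405638
t=0.580000, u=-1.405638:
  k1 = f(0.580000, -1.405638) = 2.182227
  k2 = f(0.760000, -1.012837) = 1.729958
  u ← -1.405638 + (0.18/2)·(2.182227 + 1.729958) = -1.053542
t=0.760000, u=-1.053542:
  k1 = f(0.760000, -1.053542) = 1.788572
  k2 = f(0.940000, -0.731599) = 1.468794
  u ← -1.053542 + (0.18/2)·(1.788572 + 1.468794) = -0.760379
u(0.94) ≈ -0.7604

-0.7604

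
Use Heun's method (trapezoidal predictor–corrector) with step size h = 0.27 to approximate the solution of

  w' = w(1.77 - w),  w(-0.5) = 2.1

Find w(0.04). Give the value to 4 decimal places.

Heun: k1 = f(x_n, w_n); k2 = f(x_n + h, w_n + h·k1); w_{n+1} = w_n + (h/2)·(k1 + k2).
x=-0.500000, w=2.100000:
  k1 = f(-0.500000, 2.100000) = -0.693000
  k2 = f(-0.230000, 1.912890) = -0.273333
  w ← 2.100000 + (0.27/2)·(-0.693000 + (-0.273333)) = 1.969545
x=-0.230000, w=1.969545:
  k1 = f(-0.230000, 1.969545) = -0.393013
  k2 = f(0.040000, 1.863432) = -0.174103
  w ← 1.969545 + (0.27/2)·(-0.393013 + (-0.174103)) = 1.892984
w(0.04) ≈ 1.8930

1.8930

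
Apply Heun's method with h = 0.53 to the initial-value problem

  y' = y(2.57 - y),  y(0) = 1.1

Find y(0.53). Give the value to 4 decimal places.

Heun: k1 = f(s_n, y_n); k2 = f(s_n + h, y_n + h·k1); y_{n+1} = y_n + (h/2)·(k1 + k2).
s=0.000000, y=1.100000:
  k1 = f(0.000000, 1.100000) = 1.617000
  k2 = f(0.530000, 1.957010) = 1.199628
  y ← 1.100000 + (0.53/2)·(1.617000 + 1.199628) = 1.846406
y(0.53) ≈ 1.8464

1.8464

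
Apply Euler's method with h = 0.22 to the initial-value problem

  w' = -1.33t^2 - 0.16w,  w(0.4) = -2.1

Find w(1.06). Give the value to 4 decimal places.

Euler: w_{n+1} = w_n + h·f(t_n, w_n).
t=0.400000, w=-2.100000: f=0.123200 → w ← -2.100000 + 0.22·0.123200 = -2.072896
t=0.620000, w=-2.072896: f=-0.179589 → w ← -2.072896 + 0.22·(-0.179589) = -2.112406
t=0.840000, w=-2.112406: f=-0.600463 → w ← -2.112406 + 0.22·(-0.600463) = -2.244507
w(1.06) ≈ -2.2445

-2.2445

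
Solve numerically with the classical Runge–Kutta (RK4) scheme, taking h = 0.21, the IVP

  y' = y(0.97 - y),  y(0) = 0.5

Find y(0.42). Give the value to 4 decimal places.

RK4: k1 = f(t_n, y_n); k2 = f(t_n + h/2, y_n + (h/2)·k1); k3 = f(t_n + h/2, y_n + (h/2)·k2); k4 = f(t_n + h, y_n + h·k3); y_{n+1} = y_n + (h/6)·(k1 + 2k2 + 2k3 + k4).
t=0.000000, y=0.500000:
  k1 = f(0.000000, 0.500000) = 0.235000
  k2 = f(0.105000, 0.524675) = 0.233651
  k3 = f(0.105000, 0.524533) = 0.233662
  k4 = f(0.210000, 0.549069) = 0.231120
  y ← 0.500000 + (0.21/6)·(k1 + 2k2 + 2k3 + k4) = 0.549026
t=0.210000, y=0.549026:
  k1 = f(0.210000, 0.549026) = 0.231126
  k2 = f(0.315000, 0.573294) = 0.227429
  k3 = f(0.315000, 0.572906) = 0.227498
  k4 = f(0.420000, 0.596801) = 0.222726
  y ← 0.549026 + (0.21/6)·(k1 + 2k2 + 2k3 + k4) = 0.596756
y(0.42) ≈ 0.5968

0.5968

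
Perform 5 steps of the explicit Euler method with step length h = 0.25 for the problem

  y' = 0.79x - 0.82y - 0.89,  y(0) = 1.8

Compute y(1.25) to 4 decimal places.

0.2334

Euler: y_{n+1} = y_n + h·f(x_n, y_n).
x=0.000000, y=1.800000: f=-2.366000 → y ← 1.800000 + 0.25·(-2.366000) = 1.208500
x=0.250000, y=1.208500: f=-1.683470 → y ← 1.208500 + 0.25·(-1.683470) = 0.787632
x=0.500000, y=0.787632: f=-1.140859 → y ← 0.787632 + 0.25·(-1.140859) = 0.502418
x=0.750000, y=0.502418: f=-0.709483 → y ← 0.502418 + 0.25·(-0.709483) = 0.325047
x=1.000000, y=0.325047: f=-0.366539 → y ← 0.325047 + 0.25·(-0.366539) = 0.233413
y(1.25) ≈ 0.2334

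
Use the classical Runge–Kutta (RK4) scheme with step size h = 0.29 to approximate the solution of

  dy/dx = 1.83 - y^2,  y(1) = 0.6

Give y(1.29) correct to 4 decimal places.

RK4: k1 = f(x_n, y_n); k2 = f(x_n + h/2, y_n + (h/2)·k1); k3 = f(x_n + h/2, y_n + (h/2)·k2); k4 = f(x_n + h, y_n + h·k3); y_{n+1} = y_n + (h/6)·(k1 + 2k2 + 2k3 + k4).
x=1.000000, y=0.600000:
  k1 = f(1.000000, 0.600000) = 1.470000
  k2 = f(1.145000, 0.813150) = 1.168787
  k3 = f(1.145000, 0.769474) = 1.237910
  k4 = f(1.290000, 0.958994) = 0.910331
  y ← 0.600000 + (0.29/6)·(k1 + 2k2 + 2k3 + k4) = 0.947697
y(1.29) ≈ 0.9477

0.9477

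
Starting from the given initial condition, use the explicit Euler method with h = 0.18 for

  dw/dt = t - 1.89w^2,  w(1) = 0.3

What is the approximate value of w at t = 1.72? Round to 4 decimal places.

0.8199

Euler: w_{n+1} = w_n + h·f(t_n, w_n).
t=1.000000, w=0.300000: f=0.829900 → w ← 0.300000 + 0.18·0.829900 = 0.449382
t=1.180000, w=0.449382: f=0.798325 → w ← 0.449382 + 0.18·0.798325 = 0.593081
t=1.360000, w=0.593081: f=0.695203 → w ← 0.593081 + 0.18·0.695203 = 0.718217
t=1.540000, w=0.718217: f=0.565070 → w ← 0.718217 + 0.18·0.565070 = 0.819930
w(1.72) ≈ 0.8199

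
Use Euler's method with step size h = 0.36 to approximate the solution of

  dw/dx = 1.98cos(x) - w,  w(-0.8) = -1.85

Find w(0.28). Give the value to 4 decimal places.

Euler: w_{n+1} = w_n + h·f(x_n, w_n).
x=-0.800000, w=-1.850000: f=3.229479 → w ← -1.850000 + 0.36·3.229479 = -0.687387
x=-0.440000, w=-0.687387: f=2.478796 → w ← -0.687387 + 0.36·2.478796 = 0.204979
x=-0.080000, w=0.204979: f=1.768688 → w ← 0.204979 + 0.36·1.768688 = 0.841707
w(0.28) ≈ 0.8417

0.8417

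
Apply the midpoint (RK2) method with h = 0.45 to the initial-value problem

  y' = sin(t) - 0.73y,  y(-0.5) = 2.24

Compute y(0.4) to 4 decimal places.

Midpoint: k1 = f(t_n, y_n); k2 = f(t_n + h/2, y_n + (h/2)·k1); y_{n+1} = y_n + h·k2.
t=-0.500000, y=2.240000:
  k1 = f(-0.500000, 2.240000) = -2.114626
  k2 = f(-0.275000, 1.764209) = -1.559420
  y ← 2.240000 + 0.45·(-1.559420) = 1.538261
t=-0.050000, y=1.538261:
  k1 = f(-0.050000, 1.538261) = -1.172910
  k2 = f(0.175000, 1.274356) = -0.756172
  y ← 1.538261 + 0.45·(-0.756172) = 1.197984
y(0.4) ≈ 1.1980

1.1980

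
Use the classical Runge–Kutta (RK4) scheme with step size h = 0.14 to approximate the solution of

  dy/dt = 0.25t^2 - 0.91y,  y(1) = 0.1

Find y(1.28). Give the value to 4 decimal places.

0.1591

RK4: k1 = f(t_n, y_n); k2 = f(t_n + h/2, y_n + (h/2)·k1); k3 = f(t_n + h/2, y_n + (h/2)·k2); k4 = f(t_n + h, y_n + h·k3); y_{n+1} = y_n + (h/6)·(k1 + 2k2 + 2k3 + k4).
t=1.000000, y=0.100000:
  k1 = f(1.000000, 0.100000) = 0.159000
  k2 = f(1.070000, 0.111130) = 0.185097
  k3 = f(1.070000, 0.112957) = 0.183434
  k4 = f(1.140000, 0.125681) = 0.210530
  y ← 0.100000 + (0.14/6)·(k1 + 2k2 + 2k3 + k4) = 0.125820
t=1.140000, y=0.125820:
  k1 = f(1.140000, 0.125820) = 0.210403
  k2 = f(1.210000, 0.140549) = 0.238126
  k3 = f(1.210000, 0.142489) = 0.236360
  k4 = f(1.280000, 0.158911) = 0.264991
  y ← 0.125820 + (0.14/6)·(k1 + 2k2 + 2k3 + k4) = 0.159056
y(1.28) ≈ 0.1591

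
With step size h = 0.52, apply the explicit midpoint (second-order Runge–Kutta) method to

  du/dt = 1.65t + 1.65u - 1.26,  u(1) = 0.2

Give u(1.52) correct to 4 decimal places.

Midpoint: k1 = f(t_n, u_n); k2 = f(t_n + h/2, u_n + (h/2)·k1); u_{n+1} = u_n + h·k2.
t=1.000000, u=0.200000:
  k1 = f(1.000000, 0.200000) = 0.720000
  k2 = f(1.260000, 0.387200) = 1.457880
  u ← 0.200000 + 0.52·1.457880 = 0.958098
u(1.52) ≈ 0.9581

0.9581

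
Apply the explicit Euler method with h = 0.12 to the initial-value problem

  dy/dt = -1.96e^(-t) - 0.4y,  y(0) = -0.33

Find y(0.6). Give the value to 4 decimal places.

Euler: y_{n+1} = y_n + h·f(t_n, y_n).
t=0.000000, y=-0.330000: f=-1.828000 → y ← -0.330000 + 0.12·(-1.828000) = -0.549360
t=0.120000, y=-0.549360: f=-1.518620 → y ← -0.549360 + 0.12·(-1.518620) = -0.731594
t=0.240000, y=-0.731594: f=-1.249153 → y ← -0.731594 + 0.12·(-1.249153) = -0.881493
t=0.360000, y=-0.881493: f=-1.014848 → y ← -0.881493 + 0.12·(-1.014848) = -1.003275
t=0.480000, y=-1.003275: f=-0.811506 → y ← -1.003275 + 0.12·(-0.811506) = -1.100655
y(0.6) ≈ -1.1007

-1.1007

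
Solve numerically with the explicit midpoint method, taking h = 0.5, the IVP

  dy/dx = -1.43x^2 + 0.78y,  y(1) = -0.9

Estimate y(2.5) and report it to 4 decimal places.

Midpoint: k1 = f(x_n, y_n); k2 = f(x_n + h/2, y_n + (h/2)·k1); y_{n+1} = y_n + h·k2.
x=1.000000, y=-0.900000:
  k1 = f(1.000000, -0.900000) = -2.132000
  k2 = f(1.250000, -1.433000) = -3.352115
  y ← -0.900000 + 0.5·(-3.352115) = -2.576058
x=1.500000, y=-2.576058:
  k1 = f(1.500000, -2.576058) = -5.226825
  k2 = f(1.750000, -3.882764) = -7.407931
  y ← -2.576058 + 0.5·(-7.407931) = -6.280023
x=2.000000, y=-6.280023:
  k1 = f(2.000000, -6.280023) = -10.618418
  k2 = f(2.250000, -8.934627) = -14.208384
  y ← -6.280023 + 0.5·(-14.208384) = -13.384215
y(2.5) ≈ -13.3842

-13.3842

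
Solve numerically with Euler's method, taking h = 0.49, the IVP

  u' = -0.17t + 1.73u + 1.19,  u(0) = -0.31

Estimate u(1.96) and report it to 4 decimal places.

3.3036

Euler: u_{n+1} = u_n + h·f(t_n, u_n).
t=0.000000, u=-0.310000: f=0.653700 → u ← -0.310000 + 0.49·0.653700 = 0.010313
t=0.490000, u=0.010313: f=1.124541 → u ← 0.010313 + 0.49·1.124541 = 0.561338
t=0.980000, u=0.561338: f=1.994515 → u ← 0.561338 + 0.49·1.994515 = 1.538651
t=1.470000, u=1.538651: f=3.601966 → u ← 1.538651 + 0.49·3.601966 = 3.303614
u(1.96) ≈ 3.3036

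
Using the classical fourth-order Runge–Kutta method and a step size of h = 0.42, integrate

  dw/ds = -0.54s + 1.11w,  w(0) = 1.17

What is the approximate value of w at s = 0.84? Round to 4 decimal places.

2.7055

RK4: k1 = f(s_n, w_n); k2 = f(s_n + h/2, w_n + (h/2)·k1); k3 = f(s_n + h/2, w_n + (h/2)·k2); k4 = f(s_n + h, w_n + h·k3); w_{n+1} = w_n + (h/6)·(k1 + 2k2 + 2k3 + k4).
s=0.000000, w=1.170000:
  k1 = f(0.000000, 1.170000) = 1.298700
  k2 = f(0.210000, 1.442727) = 1.488027
  k3 = f(0.210000, 1.482486) = 1.532159
  k4 = f(0.420000, 1.813507) = 1.786193
  w ← 1.170000 + (0.42/6)·(k1 + 2k2 + 2k3 + k4) = 1.808769
s=0.420000, w=1.808769:
  k1 = f(0.420000, 1.808769) = 1.780933
  k2 = f(0.630000, 2.182764) = 2.082669
  k3 = f(0.630000, 2.246129) = 2.153003
  k4 = f(0.840000, 2.713030) = 2.557863
  w ← 1.808769 + (0.42/6)·(k1 + 2k2 + 2k3 + k4) = 2.705478
w(0.84) ≈ 2.7055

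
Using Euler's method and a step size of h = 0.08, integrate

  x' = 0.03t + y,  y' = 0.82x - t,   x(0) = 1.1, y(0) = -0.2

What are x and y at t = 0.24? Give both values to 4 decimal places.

Euler on (x,y): x_{n+1} = x_n + h·x', y_{n+1} = y_n + h·y'.
0.000000: (1.100000, -0.200000); f=(-0.200000, 0.902000) → (1.084000, -0.127840)
0.080000: (1.084000, -0.127840); f=(-0.125440, 0.808880) → (1.073965, -0.063130)
0.160000: (1.073965, -0.063130); f=(-0.058330, 0.720651) → (1.069298, -0.005478)
(x(0.24), y(0.24)) ≈ (1.0693, -0.0055)

1.0693, -0.0055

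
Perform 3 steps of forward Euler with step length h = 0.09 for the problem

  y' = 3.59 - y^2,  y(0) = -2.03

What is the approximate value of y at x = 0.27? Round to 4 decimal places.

Euler: y_{n+1} = y_n + h·f(x_n, y_n).
x=0.000000, y=-2.030000: f=-0.530900 → y ← -2.030000 + 0.09·(-0.530900) = -2.077781
x=0.090000, y=-2.077781: f=-0.727174 → y ← -2.077781 + 0.09·(-0.727174) = -2.143227
x=0.180000, y=-2.143227: f=-1.003420 → y ← -2.143227 + 0.09·(-1.003420) = -2.233534
y(0.27) ≈ -2.2335

-2.2335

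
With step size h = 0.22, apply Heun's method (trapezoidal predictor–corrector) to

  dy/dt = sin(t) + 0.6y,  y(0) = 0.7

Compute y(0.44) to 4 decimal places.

Heun: k1 = f(t_n, y_n); k2 = f(t_n + h, y_n + h·k1); y_{n+1} = y_n + (h/2)·(k1 + k2).
t=0.000000, y=0.700000:
  k1 = f(0.000000, 0.700000) = 0.420000
  k2 = f(0.220000, 0.792400) = 0.693670
  y ← 0.700000 + (0.22/2)·(0.420000 + 0.693670) = 0.822504
t=0.220000, y=0.822504:
  k1 = f(0.220000, 0.822504) = 0.711732
  k2 = f(0.440000, 0.979085) = 1.013390
  y ← 0.822504 + (0.22/2)·(0.711732 + 1.013390) = 1.012267
y(0.44) ≈ 1.0123

1.0123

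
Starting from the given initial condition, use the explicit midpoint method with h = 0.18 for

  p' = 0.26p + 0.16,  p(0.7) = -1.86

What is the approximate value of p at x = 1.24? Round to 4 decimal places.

-2.0475

Midpoint: k1 = f(x_n, p_n); k2 = f(x_n + h/2, p_n + (h/2)·k1); p_{n+1} = p_n + h·k2.
x=0.700000, p=-1.860000:
  k1 = f(0.700000, -1.860000) = -0.323600
  k2 = f(0.790000, -1.889124) = -0.331172
  p ← -1.860000 + 0.18·(-0.331172) = -1.919611
x=0.880000, p=-1.919611:
  k1 = f(0.880000, -1.919611) = -0.339099
  k2 = f(0.970000, -1.950130) = -0.347034
  p ← -1.919611 + 0.18·(-0.347034) = -1.982077
x=1.060000, p=-1.982077:
  k1 = f(1.060000, -1.982077) = -0.355340
  k2 = f(1.150000, -2.014058) = -0.363655
  p ← -1.982077 + 0.18·(-0.363655) = -2.047535
p(1.24) ≈ -2.0475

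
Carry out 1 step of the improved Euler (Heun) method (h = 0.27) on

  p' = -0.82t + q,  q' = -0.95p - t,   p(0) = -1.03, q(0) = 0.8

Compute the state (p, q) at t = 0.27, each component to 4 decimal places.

-0.8082, 1.0000

Heun on (p,q): k1 = f(t_n, state_n); k2 = f(t_n + h, state_n + h·k1); state_{n+1} = state_n + (h/2)·(k1 + k2).
0.000000: (-1.030000, 0.800000)
  k1 = (0.800000, 0.978500)
  predictor → (-0.814000, 1.064195)
  k2 = (0.842795, 0.503300)
  → (-0.808223, 1.000043)
(p(0.27), q(0.27)) ≈ (-0.8082, 1.0000)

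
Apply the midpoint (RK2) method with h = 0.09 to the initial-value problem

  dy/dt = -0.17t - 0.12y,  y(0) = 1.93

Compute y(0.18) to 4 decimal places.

Midpoint: k1 = f(t_n, y_n); k2 = f(t_n + h/2, y_n + (h/2)·k1); y_{n+1} = y_n + h·k2.
t=0.000000, y=1.930000:
  k1 = f(0.000000, 1.930000) = -0.231600
  k2 = f(0.045000, 1.919578) = -0.237999
  y ← 1.930000 + 0.09·(-0.237999) = 1.908580
t=0.090000, y=1.908580:
  k1 = f(0.090000, 1.908580) = -0.244330
  k2 = f(0.135000, 1.897585) = -0.250660
  y ← 1.908580 + 0.09·(-0.250660) = 1.886021
y(0.18) ≈ 1.8860

1.8860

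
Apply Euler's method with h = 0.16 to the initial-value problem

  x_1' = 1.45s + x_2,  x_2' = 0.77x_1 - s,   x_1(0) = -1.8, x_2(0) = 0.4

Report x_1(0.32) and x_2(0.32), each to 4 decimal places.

Euler on (x_1,x_2): x_1_{n+1} = x_1_n + h·x_1', x_2_{n+1} = x_2_n + h·x_2'.
0.000000: (-1.800000, 0.400000); f=(0.400000, -1.386000) → (-1.736000, 0.178240)
0.160000: (-1.736000, 0.178240); f=(0.410240, -1.496720) → (-1.670362, -0.061235)
(x_1(0.32), x_2(0.32)) ≈ (-1.6704, -0.0612)

-1.6704, -0.0612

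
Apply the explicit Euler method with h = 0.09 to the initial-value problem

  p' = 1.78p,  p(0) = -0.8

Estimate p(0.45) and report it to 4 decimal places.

-1.6817

Euler: p_{n+1} = p_n + h·f(t_n, p_n).
t=0.000000, p=-0.800000: f=-1.424000 → p ← -0.800000 + 0.09·(-1.424000) = -0.928160
t=0.090000, p=-0.928160: f=-1.652125 → p ← -0.928160 + 0.09·(-1.652125) = -1.076851
t=0.180000, p=-1.076851: f=-1.916795 → p ← -1.076851 + 0.09·(-1.916795) = -1.249363
t=0.270000, p=-1.249363: f=-2.223866 → p ← -1.249363 + 0.09·(-2.223866) = -1.449511
t=0.360000, p=-1.449511: f=-2.580129 → p ← -1.449511 + 0.09·(-2.580129) = -1.681722
p(0.45) ≈ -1.6817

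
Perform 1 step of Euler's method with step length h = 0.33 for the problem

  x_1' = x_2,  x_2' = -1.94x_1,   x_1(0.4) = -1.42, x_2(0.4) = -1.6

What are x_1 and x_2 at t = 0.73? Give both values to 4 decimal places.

Euler on (x_1,x_2): x_1_{n+1} = x_1_n + h·x_1', x_2_{n+1} = x_2_n + h·x_2'.
0.400000: (-1.420000, -1.600000); f=(-1.600000, 2.754800) → (-1.948000, -0.690916)
(x_1(0.73), x_2(0.73)) ≈ (-1.9480, -0.6909)

-1.9480, -0.6909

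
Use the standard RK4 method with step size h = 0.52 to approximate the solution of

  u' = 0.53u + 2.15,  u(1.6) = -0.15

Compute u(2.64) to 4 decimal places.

RK4: k1 = f(x_n, u_n); k2 = f(x_n + h/2, u_n + (h/2)·k1); k3 = f(x_n + h/2, u_n + (h/2)·k2); k4 = f(x_n + h, u_n + h·k3); u_{n+1} = u_n + (h/6)·(k1 + 2k2 + 2k3 + k4).
x=1.600000, u=-0.150000:
  k1 = f(1.600000, -0.150000) = 2.070500
  k2 = f(1.860000, 0.388330) = 2.355815
  k3 = f(1.860000, 0.462512) = 2.395131
  k4 = f(2.120000, 1.095468) = 2.730598
  u ← -0.150000 + (0.52/6)·(k1 + 2k2 + 2k3 + k4) = 1.089593
x=2.120000, u=1.089593:
  k1 = f(2.120000, 1.089593) = 2.727484
  k2 = f(2.380000, 1.798738) = 3.103331
  k3 = f(2.380000, 1.896459) = 3.155123
  k4 = f(2.640000, 2.730257) = 3.597036
  u ← 1.089593 + (0.52/6)·(k1 + 2k2 + 2k3 + k4) = 2.722516
u(2.64) ≈ 2.7225

2.7225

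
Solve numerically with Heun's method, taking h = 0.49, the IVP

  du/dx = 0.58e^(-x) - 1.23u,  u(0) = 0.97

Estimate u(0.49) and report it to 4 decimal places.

Heun: k1 = f(x_n, u_n); k2 = f(x_n + h, u_n + h·k1); u_{n+1} = u_n + (h/2)·(k1 + k2).
x=0.000000, u=0.970000:
  k1 = f(0.000000, 0.970000) = -0.613100
  k2 = f(0.490000, 0.669581) = -0.468261
  u ← 0.970000 + (0.49/2)·(-0.613100 + (-0.468261)) = 0.705066
u(0.49) ≈ 0.7051

0.7051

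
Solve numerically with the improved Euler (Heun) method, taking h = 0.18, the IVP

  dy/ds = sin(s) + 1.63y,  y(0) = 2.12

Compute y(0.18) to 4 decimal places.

2.8494

Heun: k1 = f(s_n, y_n); k2 = f(s_n + h, y_n + h·k1); y_{n+1} = y_n + (h/2)·(k1 + k2).
s=0.000000, y=2.120000:
  k1 = f(0.000000, 2.120000) = 3.455600
  k2 = f(0.180000, 2.742008) = 4.648503
  y ← 2.120000 + (0.18/2)·(3.455600 + 4.648503) = 2.849369
y(0.18) ≈ 2.8494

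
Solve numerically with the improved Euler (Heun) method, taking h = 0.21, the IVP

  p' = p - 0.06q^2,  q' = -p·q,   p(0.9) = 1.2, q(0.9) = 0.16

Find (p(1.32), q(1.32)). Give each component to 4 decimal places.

1.8210, 0.0870

Heun on (p,q): k1 = f(t_n, state_n); k2 = f(t_n + h, state_n + h·k1); state_{n+1} = state_n + (h/2)·(k1 + k2).
0.900000: (1.200000, 0.160000)
  k1 = (1.198464, -0.192000)
  predictor → (1.451677, 0.119680)
  k2 = (1.450818, -0.173737)
  → (1.478175, 0.121598)
1.110000: (1.478175, 0.121598)
  k1 = (1.477287, -0.179743)
  predictor → (1.788405, 0.083852)
  k2 = (1.787983, -0.149961)
  → (1.821028, 0.086979)
(p(1.32), q(1.32)) ≈ (1.8210, 0.0870)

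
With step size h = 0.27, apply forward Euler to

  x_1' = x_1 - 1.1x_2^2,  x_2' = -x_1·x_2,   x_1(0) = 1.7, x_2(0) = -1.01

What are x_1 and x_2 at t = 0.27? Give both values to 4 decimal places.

Euler on (x_1,x_2): x_1_{n+1} = x_1_n + h·x_1', x_2_{n+1} = x_2_n + h·x_2'.
0.000000: (1.700000, -1.010000); f=(0.577890, 1.717000) → (1.856030, -0.546410)
(x_1(0.27), x_2(0.27)) ≈ (1.8560, -0.5464)

1.8560, -0.5464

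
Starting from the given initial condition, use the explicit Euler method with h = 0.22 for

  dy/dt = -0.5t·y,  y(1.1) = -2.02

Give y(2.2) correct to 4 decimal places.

-0.7952

Euler: y_{n+1} = y_n + h·f(t_n, y_n).
t=1.100000, y=-2.020000: f=1.111000 → y ← -2.020000 + 0.22·1.111000 = -1.775580
t=1.320000, y=-1.775580: f=1.171883 → y ← -1.775580 + 0.22·1.171883 = -1.517766
t=1.540000, y=-1.517766: f=1.168680 → y ← -1.517766 + 0.22·1.168680 = -1.260656
t=1.760000, y=-1.260656: f=1.109378 → y ← -1.260656 + 0.22·1.109378 = -1.016593
t=1.980000, y=-1.016593: f=1.006427 → y ← -1.016593 + 0.22·1.006427 = -0.795179
y(2.2) ≈ -0.7952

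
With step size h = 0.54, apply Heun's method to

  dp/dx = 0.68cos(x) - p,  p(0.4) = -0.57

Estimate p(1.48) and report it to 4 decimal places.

-0.0300

Heun: k1 = f(x_n, p_n); k2 = f(x_n + h, p_n + h·k1); p_{n+1} = p_n + (h/2)·(k1 + k2).
x=0.400000, p=-0.570000:
  k1 = f(0.400000, -0.570000) = 1.196321
  k2 = f(0.940000, 0.076014) = 0.325042
  p ← -0.570000 + (0.54/2)·(1.196321 + 0.325042) = -0.159232
x=0.940000, p=-0.159232:
  k1 = f(0.940000, -0.159232) = 0.560288
  k2 = f(1.480000, 0.143324) = -0.081667
  p ← -0.159232 + (0.54/2)·(0.560288 + (-0.081667)) = -0.030004
p(1.48) ≈ -0.0300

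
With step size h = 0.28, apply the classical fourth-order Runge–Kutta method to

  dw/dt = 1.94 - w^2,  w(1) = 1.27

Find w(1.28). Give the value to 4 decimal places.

RK4: k1 = f(t_n, w_n); k2 = f(t_n + h/2, w_n + (h/2)·k1); k3 = f(t_n + h/2, w_n + (h/2)·k2); k4 = f(t_n + h, w_n + h·k3); w_{n+1} = w_n + (h/6)·(k1 + 2k2 + 2k3 + k4).
t=1.000000, w=1.270000:
  k1 = f(1.000000, 1.270000) = 0.327100
  k2 = f(1.140000, 1.315794) = 0.208686
  k3 = f(1.140000, 1.299216) = 0.252038
  k4 = f(1.280000, 1.340571) = 0.142871
  w ← 1.270000 + (0.28/6)·(k1 + 2k2 + 2k3 + k4) = 1.334933
w(1.28) ≈ 1.3349

1.3349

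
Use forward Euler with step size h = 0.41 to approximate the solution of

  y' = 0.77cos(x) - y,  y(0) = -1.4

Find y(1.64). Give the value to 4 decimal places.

0.2286

Euler: y_{n+1} = y_n + h·f(x_n, y_n).
x=0.000000, y=-1.400000: f=2.170000 → y ← -1.400000 + 0.41·2.170000 = -0.510300
x=0.410000, y=-0.510300: f=1.216483 → y ← -0.510300 + 0.41·1.216483 = -0.011542
x=0.820000, y=-0.011542: f=0.536852 → y ← -0.011542 + 0.41·0.536852 = 0.208567
x=1.230000, y=0.208567: f=0.048796 → y ← 0.208567 + 0.41·0.048796 = 0.228574
y(1.64) ≈ 0.2286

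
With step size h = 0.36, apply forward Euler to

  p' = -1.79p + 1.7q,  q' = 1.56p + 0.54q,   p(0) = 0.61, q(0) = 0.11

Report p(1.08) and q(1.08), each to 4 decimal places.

0.5832, 1.0865

Euler on (p,q): p_{n+1} = p_n + h·p', q_{n+1} = q_n + h·q'.
0.000000: (0.610000, 0.110000); f=(-0.904900, 1.011000) → (0.284236, 0.473960)
0.360000: (0.284236, 0.473960); f=(0.296950, 0.699347) → (0.391138, 0.725725)
0.720000: (0.391138, 0.725725); f=(0.533595, 1.002066) → (0.583232, 1.086469)
(p(1.08), q(1.08)) ≈ (0.5832, 1.0865)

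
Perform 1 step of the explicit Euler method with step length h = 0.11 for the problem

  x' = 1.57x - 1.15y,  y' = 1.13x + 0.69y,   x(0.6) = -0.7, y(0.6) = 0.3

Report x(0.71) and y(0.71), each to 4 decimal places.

Euler on (x,y): x_{n+1} = x_n + h·x', y_{n+1} = y_n + h·y'.
0.600000: (-0.700000, 0.300000); f=(-1.444000, -0.584000) → (-0.858840, 0.235760)
(x(0.71), y(0.71)) ≈ (-0.8588, 0.2358)

-0.8588, 0.2358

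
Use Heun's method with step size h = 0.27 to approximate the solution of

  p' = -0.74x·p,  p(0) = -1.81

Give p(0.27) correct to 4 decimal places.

Heun: k1 = f(x_n, p_n); k2 = f(x_n + h, p_n + h·k1); p_{n+1} = p_n + (h/2)·(k1 + k2).
x=0.000000, p=-1.810000:
  k1 = f(0.000000, -1.810000) = 0.000000
  k2 = f(0.270000, -1.810000) = 0.361638
  p ← -1.810000 + (0.27/2)·(0.000000 + 0.361638) = -1.761179
p(0.27) ≈ -1.7612

-1.7612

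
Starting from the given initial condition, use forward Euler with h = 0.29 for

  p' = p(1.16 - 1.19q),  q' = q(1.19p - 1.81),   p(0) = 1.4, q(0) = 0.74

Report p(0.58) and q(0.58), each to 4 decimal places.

Euler on (p,q): p_{n+1} = p_n + h·p', q_{n+1} = q_n + h·q'.
0.000000: (1.400000, 0.740000); f=(0.391160, -0.106560) → (1.513436, 0.709098)
0.290000: (1.513436, 0.709098); f=(0.478509, -0.006389) → (1.652204, 0.707245)
(p(0.58), q(0.58)) ≈ (1.6522, 0.7072)

1.6522, 0.7072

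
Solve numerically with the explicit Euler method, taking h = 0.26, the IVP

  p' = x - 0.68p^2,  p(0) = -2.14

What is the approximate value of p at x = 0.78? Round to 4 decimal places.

-7.7397

Euler: p_{n+1} = p_n + h·f(x_n, p_n).
x=0.000000, p=-2.140000: f=-3.114128 → p ← -2.140000 + 0.26·(-3.114128) = -2.949673
x=0.260000, p=-2.949673: f=-5.656389 → p ← -2.949673 + 0.26·(-5.656389) = -4.420334
x=0.520000, p=-4.420334: f=-12.766763 → p ← -4.420334 + 0.26·(-12.766763) = -7.739693
p(0.78) ≈ -7.7397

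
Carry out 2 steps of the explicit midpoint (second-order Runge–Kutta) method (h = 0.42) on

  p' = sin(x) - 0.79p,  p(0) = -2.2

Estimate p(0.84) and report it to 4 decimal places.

-0.8684

Midpoint: k1 = f(x_n, p_n); k2 = f(x_n + h/2, p_n + (h/2)·k1); p_{n+1} = p_n + h·k2.
x=0.000000, p=-2.200000:
  k1 = f(0.000000, -2.200000) = 1.738000
  k2 = f(0.210000, -1.835020) = 1.658126
  p ← -2.200000 + 0.42·1.658126 = -1.503587
x=0.420000, p=-1.503587:
  k1 = f(0.420000, -1.503587) = 1.595594
  k2 = f(0.630000, -1.168512) = 1.512270
  p ← -1.503587 + 0.42·1.512270 = -0.868434
p(0.84) ≈ -0.8684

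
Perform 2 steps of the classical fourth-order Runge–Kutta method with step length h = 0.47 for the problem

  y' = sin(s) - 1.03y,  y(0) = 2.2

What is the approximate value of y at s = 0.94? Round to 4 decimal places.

RK4: k1 = f(s_n, y_n); k2 = f(s_n + h/2, y_n + (h/2)·k1); k3 = f(s_n + h/2, y_n + (h/2)·k2); k4 = f(s_n + h, y_n + h·k3); y_{n+1} = y_n + (h/6)·(k1 + 2k2 + 2k3 + k4).
s=0.000000, y=2.200000:
  k1 = f(0.000000, 2.200000) = -2.266000
  k2 = f(0.235000, 1.667490) = -1.484672
  k3 = f(0.235000, 1.851102) = -1.673792
  k4 = f(0.470000, 1.413318) = -1.002831
  y ← 2.200000 + (0.47/6)·(k1 + 2k2 + 2k3 + k4) = 1.449116
s=0.470000, y=1.449116:
  k1 = f(0.470000, 1.449116) = -1.039703
  k2 = f(0.705000, 1.204785) = -0.592895
  k3 = f(0.705000, 1.309785) = -0.701045
  k4 = f(0.940000, 1.119624) = -0.345655
  y ← 1.449116 + (0.47/6)·(k1 + 2k2 + 2k3 + k4) = 1.137879
y(0.94) ≈ 1.1379

1.1379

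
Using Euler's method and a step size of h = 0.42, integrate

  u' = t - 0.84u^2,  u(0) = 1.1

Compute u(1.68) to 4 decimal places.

Euler: u_{n+1} = u_n + h·f(t_n, u_n).
t=0.000000, u=1.100000: f=-1.016400 → u ← 1.100000 + 0.42·(-1.016400) = 0.673112
t=0.420000, u=0.673112: f=0.039413 → u ← 0.673112 + 0.42·0.039413 = 0.689665
t=0.840000, u=0.689665: f=0.440464 → u ← 0.689665 + 0.42·0.440464 = 0.874660
t=1.260000, u=0.874660: f=0.617374 → u ← 0.874660 + 0.42·0.617374 = 1.133957
u(1.68) ≈ 1.1340

1.1340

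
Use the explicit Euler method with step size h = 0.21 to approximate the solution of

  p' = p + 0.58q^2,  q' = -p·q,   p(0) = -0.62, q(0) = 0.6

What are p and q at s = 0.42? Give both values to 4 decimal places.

Euler on (p,q): p_{n+1} = p_n + h·p', q_{n+1} = q_n + h·q'.
0.000000: (-0.620000, 0.600000); f=(-0.411200, 0.372000) → (-0.706352, 0.678120)
0.210000: (-0.706352, 0.678120); f=(-0.439641, 0.478991) → (-0.798677, 0.778708)
(p(0.42), q(0.42)) ≈ (-0.7987, 0.7787)

-0.7987, 0.7787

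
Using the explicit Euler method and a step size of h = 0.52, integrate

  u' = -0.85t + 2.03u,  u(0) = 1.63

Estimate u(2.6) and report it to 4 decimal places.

Euler: u_{n+1} = u_n + h·f(t_n, u_n).
t=0.000000, u=1.630000: f=3.308900 → u ← 1.630000 + 0.52·3.308900 = 3.350628
t=0.520000, u=3.350628: f=6.359775 → u ← 3.350628 + 0.52·6.359775 = 6.657711
t=1.040000, u=6.657711: f=12.631153 → u ← 6.657711 + 0.52·12.631153 = 13.225911
t=1.560000, u=13.225911: f=25.522598 → u ← 13.225911 + 0.52·25.522598 = 26.497662
t=2.080000, u=26.497662: f=52.022253 → u ← 26.497662 + 0.52·52.022253 = 53.549233
u(2.6) ≈ 53.5492

53.5492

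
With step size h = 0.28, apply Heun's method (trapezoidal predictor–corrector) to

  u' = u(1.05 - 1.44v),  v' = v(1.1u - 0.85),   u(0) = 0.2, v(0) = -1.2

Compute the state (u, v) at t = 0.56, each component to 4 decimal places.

Heun on (u,v): k1 = f(t_n, state_n); k2 = f(t_n + h, state_n + h·k1); state_{n+1} = state_n + (h/2)·(k1 + k2).
0.000000: (0.200000, -1.200000)
  k1 = (0.555600, 0.756000)
  predictor → (0.355568, -0.988320)
  k2 = (0.879384, 0.453516)
  → (0.400898, -1.030668)
0.280000: (0.400898, -1.030668)
  k1 = (1.015940, 0.421556)
  predictor → (0.685361, -0.912632)
  k2 = (1.620324, 0.087707)
  → (0.769975, -0.959371)
(u(0.56), v(0.56)) ≈ (0.7700, -0.9594)

0.7700, -0.9594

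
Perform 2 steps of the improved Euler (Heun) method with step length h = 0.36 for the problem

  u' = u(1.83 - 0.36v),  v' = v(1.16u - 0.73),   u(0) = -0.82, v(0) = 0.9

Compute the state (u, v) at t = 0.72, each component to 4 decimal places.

Heun on (u,v): k1 = f(t_n, state_n); k2 = f(t_n + h, state_n + h·k1); state_{n+1} = state_n + (h/2)·(k1 + k2).
0.000000: (-0.820000, 0.900000)
  k1 = (-1.234920, -1.513080)
  predictor → (-1.264571, 0.355291)
  k2 = (-2.152421, -0.780540)
  → (-1.429721, 0.487148)
0.360000: (-1.429721, 0.487148)
  k1 = (-2.365655, -1.163543)
  predictor → (-2.281357, 0.068273)
  k2 = (-4.118812, -0.230515)
  → (-2.596925, 0.236218)
(u(0.72), v(0.72)) ≈ (-2.5969, 0.2362)

-2.5969, 0.2362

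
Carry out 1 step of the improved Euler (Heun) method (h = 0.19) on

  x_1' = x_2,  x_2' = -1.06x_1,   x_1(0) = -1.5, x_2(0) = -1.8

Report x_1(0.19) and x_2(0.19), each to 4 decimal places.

-1.8133, -1.4635

Heun on (x_1,x_2): k1 = f(s_n, state_n); k2 = f(s_n + h, state_n + h·k1); state_{n+1} = state_n + (h/2)·(k1 + k2).
0.000000: (-1.500000, -1.800000)
  k1 = (-1.800000, 1.590000)
  predictor → (-1.842000, -1.497900)
  k2 = (-1.497900, 1.952520)
  → (-1.813300, -1.463461)
(x_1(0.19), x_2(0.19)) ≈ (-1.8133, -1.4635)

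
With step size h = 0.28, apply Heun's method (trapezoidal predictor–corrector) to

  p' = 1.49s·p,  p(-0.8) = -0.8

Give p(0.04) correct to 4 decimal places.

Heun: k1 = f(s_n, p_n); k2 = f(s_n + h, p_n + h·k1); p_{n+1} = p_n + (h/2)·(k1 + k2).
s=-0.800000, p=-0.800000:
  k1 = f(-0.800000, -0.800000) = 0.953600
  k2 = f(-0.520000, -0.532992) = 0.412962
  p ← -0.800000 + (0.28/2)·(0.953600 + 0.412962) = -0.608681
s=-0.520000, p=-0.608681:
  k1 = f(-0.520000, -0.608681) = 0.471606
  k2 = f(-0.240000, -0.476632) = 0.170443
  p ← -0.608681 + (0.28/2)·(0.471606 + 0.170443) = -0.518794
s=-0.240000, p=-0.518794:
  k1 = f(-0.240000, -0.518794) = 0.185521
  k2 = f(0.040000, -0.466848) = -0.027824
  p ← -0.518794 + (0.28/2)·(0.185521 + (-0.027824)) = -0.496717
p(0.04) ≈ -0.4967

-0.4967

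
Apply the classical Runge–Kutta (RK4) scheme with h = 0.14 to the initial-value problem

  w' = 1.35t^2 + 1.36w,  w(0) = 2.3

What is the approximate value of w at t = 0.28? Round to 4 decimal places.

RK4: k1 = f(t_n, w_n); k2 = f(t_n + h/2, w_n + (h/2)·k1); k3 = f(t_n + h/2, w_n + (h/2)·k2); k4 = f(t_n + h, w_n + h·k3); w_{n+1} = w_n + (h/6)·(k1 + 2k2 + 2k3 + k4).
t=0.000000, w=2.300000:
  k1 = f(0.000000, 2.300000) = 3.128000
  k2 = f(0.070000, 2.518960) = 3.432401
  k3 = f(0.070000, 2.540268) = 3.461380
  k4 = f(0.140000, 2.784593) = 3.813507
  w ← 2.300000 + (0.14/6)·(k1 + 2k2 + 2k3 + k4) = 2.783678
t=0.140000, w=2.783678:
  k1 = f(0.140000, 2.783678) = 3.812262
  k2 = f(0.210000, 3.050537) = 4.208265
  k3 = f(0.210000, 3.078257) = 4.245964
  k4 = f(0.280000, 3.378113) = 4.700074
  w ← 2.783678 + (0.14/6)·(k1 + 2k2 + 2k3 + k4) = 3.376830
w(0.28) ≈ 3.3768

3.3768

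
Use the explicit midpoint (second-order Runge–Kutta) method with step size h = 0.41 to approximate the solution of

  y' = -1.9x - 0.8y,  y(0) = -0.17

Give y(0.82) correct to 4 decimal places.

Midpoint: k1 = f(x_n, y_n); k2 = f(x_n + h/2, y_n + (h/2)·k1); y_{n+1} = y_n + h·k2.
x=0.000000, y=-0.170000:
  k1 = f(0.000000, -0.170000) = 0.136000
  k2 = f(0.205000, -0.142120) = -0.275804
  y ← -0.170000 + 0.41·(-0.275804) = -0.283080
x=0.410000, y=-0.283080:
  k1 = f(0.410000, -0.283080) = -0.552536
  k2 = f(0.615000, -0.396350) = -0.851420
  y ← -0.283080 + 0.41·(-0.851420) = -0.632162
y(0.82) ≈ -0.6322

-0.6322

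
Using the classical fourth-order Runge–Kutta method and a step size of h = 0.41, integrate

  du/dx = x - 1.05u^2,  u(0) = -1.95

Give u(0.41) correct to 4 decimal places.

RK4: k1 = f(x_n, u_n); k2 = f(x_n + h/2, u_n + (h/2)·k1); k3 = f(x_n + h/2, u_n + (h/2)·k2); k4 = f(x_n + h, u_n + h·k3); u_{n+1} = u_n + (h/6)·(k1 + 2k2 + 2k3 + k4).
x=0.000000, u=-1.950000:
  k1 = f(0.000000, -1.950000) = -3.992625
  k2 = f(0.205000, -2.768488) = -7.842753
  k3 = f(0.205000, -3.557764) = -13.085571
  k4 = f(0.410000, -7.315084) = -55.775981
  u ← -1.950000 + (0.41/6)·(k1 + 2k2 + 2k3 + k4) = -8.894392
u(0.41) ≈ -8.8944

-8.8944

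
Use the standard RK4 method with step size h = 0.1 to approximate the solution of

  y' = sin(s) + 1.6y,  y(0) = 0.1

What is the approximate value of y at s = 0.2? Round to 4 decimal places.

0.1600

RK4: k1 = f(s_n, y_n); k2 = f(s_n + h/2, y_n + (h/2)·k1); k3 = f(s_n + h/2, y_n + (h/2)·k2); k4 = f(s_n + h, y_n + h·k3); y_{n+1} = y_n + (h/6)·(k1 + 2k2 + 2k3 + k4).
s=0.000000, y=0.100000:
  k1 = f(0.000000, 0.100000) = 0.160000
  k2 = f(0.050000, 0.108000) = 0.222779
  k3 = f(0.050000, 0.111139) = 0.227802
  k4 = f(0.100000, 0.122780) = 0.296282
  y ← 0.100000 + (0.1/6)·(k1 + 2k2 + 2k3 + k4) = 0.122624
s=0.100000, y=0.122624:
  k1 = f(0.100000, 0.122624) = 0.296032
  k2 = f(0.150000, 0.137426) = 0.369319
  k3 = f(0.150000, 0.141090) = 0.375182
  k4 = f(0.200000, 0.160142) = 0.454897
  y ← 0.122624 + (0.1/6)·(k1 + 2k2 + 2k3 + k4) = 0.159956
y(0.2) ≈ 0.1600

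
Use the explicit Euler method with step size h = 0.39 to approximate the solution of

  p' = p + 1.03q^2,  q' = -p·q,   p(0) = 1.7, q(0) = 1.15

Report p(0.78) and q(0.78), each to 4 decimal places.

4.0833, -0.0499

Euler on (p,q): p_{n+1} = p_n + h·p', q_{n+1} = q_n + h·q'.
0.000000: (1.700000, 1.150000); f=(3.062175, -1.955000) → (2.894248, 0.387550)
0.390000: (2.894248, 0.387550); f=(3.048949, -1.121666) → (4.083338, -0.049900)
(p(0.78), q(0.78)) ≈ (4.0833, -0.0499)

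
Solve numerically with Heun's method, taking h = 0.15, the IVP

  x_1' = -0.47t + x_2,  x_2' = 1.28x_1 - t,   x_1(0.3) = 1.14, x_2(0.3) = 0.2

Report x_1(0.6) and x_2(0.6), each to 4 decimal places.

Heun on (x_1,x_2): k1 = f(t_n, state_n); k2 = f(t_n + h, state_n + h·k1); state_{n+1} = state_n + (h/2)·(k1 + k2).
0.300000: (1.140000, 0.200000)
  k1 = (0.059000, 1.159200)
  predictor → (1.148850, 0.373880)
  k2 = (0.162380, 1.020528)
  → (1.156603, 0.363480)
0.450000: (1.156603, 0.363480)
  k1 = (0.151980, 1.030452)
  predictor → (1.179400, 0.518047)
  k2 = (0.236047, 0.909633)
  → (1.185706, 0.508986)
(x_1(0.6), x_2(0.6)) ≈ (1.1857, 0.5090)

1.1857, 0.5090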